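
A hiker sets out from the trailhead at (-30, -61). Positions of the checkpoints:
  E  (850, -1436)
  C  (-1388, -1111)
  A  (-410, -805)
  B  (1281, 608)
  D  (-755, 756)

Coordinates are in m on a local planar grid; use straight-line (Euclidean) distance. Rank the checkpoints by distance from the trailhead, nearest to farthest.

A, D, B, E, C

Computing each straight-line distance from (-30, -61):
A (-410, -805): 835.4 m
D (-755, 756): 1092.3 m
B (1281, 608): 1471.8 m
E (850, -1436): 1632.5 m
C (-1388, -1111): 1716.6 m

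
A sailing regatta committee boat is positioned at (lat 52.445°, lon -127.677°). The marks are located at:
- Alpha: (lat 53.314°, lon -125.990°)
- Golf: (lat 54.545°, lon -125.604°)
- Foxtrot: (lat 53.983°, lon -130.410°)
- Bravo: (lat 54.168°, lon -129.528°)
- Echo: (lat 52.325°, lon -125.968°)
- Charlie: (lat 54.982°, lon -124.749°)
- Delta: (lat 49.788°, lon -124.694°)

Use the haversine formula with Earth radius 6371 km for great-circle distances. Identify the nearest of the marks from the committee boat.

Echo

Distance to each, sorted:
Echo: 116.7 km
Alpha: 148.8 km
Bravo: 227.6 km
Foxtrot: 249.7 km
Golf: 270.8 km
Charlie: 341.6 km
Delta: 361.4 km
The nearest is Echo at 116.7 km.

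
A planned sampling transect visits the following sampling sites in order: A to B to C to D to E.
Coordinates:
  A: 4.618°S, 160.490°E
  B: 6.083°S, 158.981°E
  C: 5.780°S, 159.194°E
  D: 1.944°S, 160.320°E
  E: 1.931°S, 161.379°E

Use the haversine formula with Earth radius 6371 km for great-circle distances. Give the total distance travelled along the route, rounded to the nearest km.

837 km

Leg distances:
A→B: 233.3 km  (cumulative 233.3 km)
B→C: 41.1 km  (cumulative 274.4 km)
C→D: 444.5 km  (cumulative 718.9 km)
D→E: 117.7 km  (cumulative 836.6 km)
Total route length ≈ 837 km.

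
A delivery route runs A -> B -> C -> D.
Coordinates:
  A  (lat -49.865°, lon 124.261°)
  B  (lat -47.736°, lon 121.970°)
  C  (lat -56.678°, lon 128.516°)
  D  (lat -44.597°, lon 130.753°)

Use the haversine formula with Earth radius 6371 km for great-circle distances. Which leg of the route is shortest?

Leg distances:
A→B: 290.1 km
B→C: 1088.6 km
C→D: 1352.4 km
The shortest leg is A–B at 290.1 km.

A–B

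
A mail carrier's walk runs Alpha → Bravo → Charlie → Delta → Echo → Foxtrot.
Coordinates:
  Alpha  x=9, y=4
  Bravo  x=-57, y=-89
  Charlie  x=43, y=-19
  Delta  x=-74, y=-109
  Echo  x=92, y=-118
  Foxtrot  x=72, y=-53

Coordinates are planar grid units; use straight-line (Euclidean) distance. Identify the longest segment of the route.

Delta–Echo

Leg distances:
Alpha→Bravo: 114.0
Bravo→Charlie: 122.1
Charlie→Delta: 147.6
Delta→Echo: 166.2
Echo→Foxtrot: 68.0
The longest leg is Delta–Echo at 166.2.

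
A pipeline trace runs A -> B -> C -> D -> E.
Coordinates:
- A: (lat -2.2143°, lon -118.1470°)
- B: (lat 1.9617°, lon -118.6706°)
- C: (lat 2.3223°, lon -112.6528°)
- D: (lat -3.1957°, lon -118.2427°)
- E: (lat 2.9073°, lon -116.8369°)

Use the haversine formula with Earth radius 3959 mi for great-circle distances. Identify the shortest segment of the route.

A–B

Leg distances:
A→B: 290.8 mi
B→C: 416.3 mi
C→D: 542.6 mi
D→E: 432.7 mi
The shortest leg is A–B at 290.8 mi.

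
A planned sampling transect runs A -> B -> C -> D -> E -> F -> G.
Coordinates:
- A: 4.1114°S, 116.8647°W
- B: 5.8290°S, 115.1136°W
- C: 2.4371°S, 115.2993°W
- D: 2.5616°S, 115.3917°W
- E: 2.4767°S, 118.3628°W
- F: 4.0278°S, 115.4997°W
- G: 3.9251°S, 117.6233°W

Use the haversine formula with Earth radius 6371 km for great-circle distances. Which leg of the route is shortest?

Leg distances:
A→B: 272.2 km
B→C: 377.7 km
C→D: 17.2 km
D→E: 330.2 km
E→F: 361.6 km
F→G: 235.8 km
The shortest leg is C–D at 17.2 km.

C–D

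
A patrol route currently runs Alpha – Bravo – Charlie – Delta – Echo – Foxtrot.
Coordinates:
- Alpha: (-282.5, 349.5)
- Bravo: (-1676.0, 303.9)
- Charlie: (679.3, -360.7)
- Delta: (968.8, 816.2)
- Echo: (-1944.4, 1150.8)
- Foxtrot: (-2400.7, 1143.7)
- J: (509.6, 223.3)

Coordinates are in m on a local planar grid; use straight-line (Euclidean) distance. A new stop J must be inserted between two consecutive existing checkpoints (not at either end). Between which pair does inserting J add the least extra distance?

Added distance for inserting J between each consecutive pair:
Alpha–Bravo: 1594.9 m
Bravo–Charlie: 348.0 m
Charlie–Delta: 146.1 m
Delta–Echo: 441.0 m
Echo–Foxtrot: 5219.4 m
Smallest added distance is 146.1 m, inserting between Charlie and Delta.

between Charlie and Delta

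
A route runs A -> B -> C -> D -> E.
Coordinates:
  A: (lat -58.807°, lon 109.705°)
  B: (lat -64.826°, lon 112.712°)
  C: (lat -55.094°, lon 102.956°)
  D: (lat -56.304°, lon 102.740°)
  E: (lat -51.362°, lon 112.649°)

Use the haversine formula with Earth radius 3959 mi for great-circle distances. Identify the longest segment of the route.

B–C

Leg distances:
A→B: 427.2 mi
B→C: 750.4 mi
C→D: 84.0 mi
D→E: 528.1 mi
The longest leg is B–C at 750.4 mi.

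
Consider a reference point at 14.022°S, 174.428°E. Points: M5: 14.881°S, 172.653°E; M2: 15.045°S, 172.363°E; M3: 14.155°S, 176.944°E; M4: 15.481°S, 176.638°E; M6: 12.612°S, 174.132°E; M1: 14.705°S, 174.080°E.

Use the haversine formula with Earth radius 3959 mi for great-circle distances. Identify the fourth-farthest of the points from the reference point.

M5

Distances from the reference point (14.022°S, 174.428°E):
M4: 178.8 mi
M3: 168.9 mi
M2: 155.2 mi
M5: 132.8 mi
M6: 99.4 mi
M1: 52.6 mi
The fourth-farthest is M5 at 132.8 mi.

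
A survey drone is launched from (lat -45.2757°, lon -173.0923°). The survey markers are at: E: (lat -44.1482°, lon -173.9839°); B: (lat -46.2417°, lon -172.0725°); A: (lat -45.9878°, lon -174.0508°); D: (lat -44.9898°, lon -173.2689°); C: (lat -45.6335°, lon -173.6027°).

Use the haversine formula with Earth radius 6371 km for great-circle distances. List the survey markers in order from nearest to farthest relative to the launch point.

Computing each great-circle distance from (lat -45.2757°, lon -173.0923°):
D (lat -44.9898°, lon -173.2689°): 34.7 km
C (lat -45.6335°, lon -173.6027°): 56.3 km
A (lat -45.9878°, lon -174.0508°): 108.7 km
B (lat -46.2417°, lon -172.0725°): 133.4 km
E (lat -44.1482°, lon -173.9839°): 143.8 km

D, C, A, B, E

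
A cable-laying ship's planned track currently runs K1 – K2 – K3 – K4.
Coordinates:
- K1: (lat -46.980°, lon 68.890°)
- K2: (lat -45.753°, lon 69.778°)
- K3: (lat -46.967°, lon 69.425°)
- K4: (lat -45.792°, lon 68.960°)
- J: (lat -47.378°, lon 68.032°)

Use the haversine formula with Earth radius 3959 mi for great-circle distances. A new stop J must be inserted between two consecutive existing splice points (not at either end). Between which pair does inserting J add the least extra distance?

between K1 and K2

Added distance for inserting J between each consecutive pair:
K1–K2: 93.6 mi
K2–K3: 125.4 mi
K3–K4: 105.3 mi
Smallest added distance is 93.6 mi, inserting between K1 and K2.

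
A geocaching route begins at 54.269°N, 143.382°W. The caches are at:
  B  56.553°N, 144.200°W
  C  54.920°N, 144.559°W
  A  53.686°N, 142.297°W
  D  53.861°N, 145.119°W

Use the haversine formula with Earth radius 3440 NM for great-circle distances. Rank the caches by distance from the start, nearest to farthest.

A, C, D, B

Distance from the start at 54.269°N, 143.382°W to each:
A 53.686°N, 142.297°W: 51.9 NM
C 54.920°N, 144.559°W: 56.6 NM
D 53.861°N, 145.119°W: 65.9 NM
B 56.553°N, 144.200°W: 139.9 NM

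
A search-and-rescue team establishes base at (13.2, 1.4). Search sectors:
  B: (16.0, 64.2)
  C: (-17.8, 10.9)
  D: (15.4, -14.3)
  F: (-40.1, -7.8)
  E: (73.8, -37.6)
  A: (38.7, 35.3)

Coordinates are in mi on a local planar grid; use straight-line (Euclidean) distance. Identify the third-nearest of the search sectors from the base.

Distance to each, sorted:
D: 15.9 mi
C: 32.4 mi
A: 42.4 mi
F: 54.1 mi
B: 62.9 mi
E: 72.1 mi
The third-nearest is A at 42.4 mi.

A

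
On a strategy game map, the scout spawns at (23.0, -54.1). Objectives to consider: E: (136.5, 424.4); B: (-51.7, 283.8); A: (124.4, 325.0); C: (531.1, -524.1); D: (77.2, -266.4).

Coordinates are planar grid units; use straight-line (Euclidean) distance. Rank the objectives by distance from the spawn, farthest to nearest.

Distances from the spawn:
C (531.1, -524.1): 692.1
E (136.5, 424.4): 491.8
A (124.4, 325.0): 392.4
B (-51.7, 283.8): 346.1
D (77.2, -266.4): 219.1

C, E, A, B, D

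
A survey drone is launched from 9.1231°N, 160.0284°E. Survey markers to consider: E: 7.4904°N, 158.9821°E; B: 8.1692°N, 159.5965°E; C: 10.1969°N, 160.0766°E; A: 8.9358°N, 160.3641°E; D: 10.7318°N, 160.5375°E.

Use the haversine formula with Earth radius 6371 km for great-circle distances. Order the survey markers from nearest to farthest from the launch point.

A, B, C, D, E

Computing each great-circle distance from 9.1231°N, 160.0284°E:
A 8.9358°N, 160.3641°E: 42.3 km
B 8.1692°N, 159.5965°E: 116.2 km
C 10.1969°N, 160.0766°E: 119.5 km
D 10.7318°N, 160.5375°E: 187.4 km
E 7.4904°N, 158.9821°E: 215.0 km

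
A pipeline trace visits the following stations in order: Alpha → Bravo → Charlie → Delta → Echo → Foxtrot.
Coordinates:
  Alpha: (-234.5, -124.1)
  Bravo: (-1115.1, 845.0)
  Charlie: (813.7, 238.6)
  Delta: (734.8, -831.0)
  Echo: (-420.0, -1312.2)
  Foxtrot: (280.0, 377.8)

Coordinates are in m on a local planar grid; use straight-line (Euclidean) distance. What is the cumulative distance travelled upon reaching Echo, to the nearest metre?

5655 m

Leg distances:
Alpha→Bravo: 1309.4 m  (cumulative 1309.4 m)
Bravo→Charlie: 2021.9 m  (cumulative 3331.3 m)
Charlie→Delta: 1072.5 m  (cumulative 4403.8 m)
Delta→Echo: 1251.0 m  (cumulative 5654.9 m)
Cumulative distance at Echo ≈ 5655 m.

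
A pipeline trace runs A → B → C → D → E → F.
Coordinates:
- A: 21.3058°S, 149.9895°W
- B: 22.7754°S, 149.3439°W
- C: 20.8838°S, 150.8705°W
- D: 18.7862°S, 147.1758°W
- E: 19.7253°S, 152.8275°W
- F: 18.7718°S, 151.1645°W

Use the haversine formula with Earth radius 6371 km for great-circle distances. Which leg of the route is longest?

Leg distances:
A→B: 176.4 km
B→C: 262.8 km
C→D: 451.4 km
D→E: 602.4 km
E→F: 204.3 km
The longest leg is D–E at 602.4 km.

D–E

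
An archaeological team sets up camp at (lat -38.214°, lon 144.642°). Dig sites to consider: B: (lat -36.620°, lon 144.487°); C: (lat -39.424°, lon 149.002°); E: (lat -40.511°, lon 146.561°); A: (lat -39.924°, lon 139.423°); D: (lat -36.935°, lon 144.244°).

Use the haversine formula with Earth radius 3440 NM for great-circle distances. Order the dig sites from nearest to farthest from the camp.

D, B, E, C, A

Distances from the camp:
D (lat -36.935°, lon 144.244°): 79.1 NM
B (lat -36.620°, lon 144.487°): 96.0 NM
E (lat -40.511°, lon 146.561°): 164.2 NM
C (lat -39.424°, lon 149.002°): 216.5 NM
A (lat -39.924°, lon 139.423°): 264.0 NM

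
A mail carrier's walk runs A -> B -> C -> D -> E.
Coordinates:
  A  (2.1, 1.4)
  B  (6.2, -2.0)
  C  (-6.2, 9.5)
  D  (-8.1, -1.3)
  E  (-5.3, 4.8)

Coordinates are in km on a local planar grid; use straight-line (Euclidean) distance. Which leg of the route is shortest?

Leg distances:
A→B: 5.3 km
B→C: 16.9 km
C→D: 11.0 km
D→E: 6.7 km
The shortest leg is A–B at 5.3 km.

A–B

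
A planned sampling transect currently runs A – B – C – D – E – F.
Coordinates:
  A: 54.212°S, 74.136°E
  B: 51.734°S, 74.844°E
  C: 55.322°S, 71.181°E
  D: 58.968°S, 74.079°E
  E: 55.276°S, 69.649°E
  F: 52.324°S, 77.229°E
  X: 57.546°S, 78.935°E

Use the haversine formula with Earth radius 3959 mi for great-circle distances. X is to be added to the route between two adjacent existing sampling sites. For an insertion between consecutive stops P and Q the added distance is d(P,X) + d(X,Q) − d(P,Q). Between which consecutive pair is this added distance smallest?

Added distance for inserting X between each consecutive pair:
A–B: 555.6 mi
B–C: 477.0 mi
C–D: 261.1 mi
D–E: 285.3 mi
E–F: 384.5 mi
Smallest added distance is 261.1 mi, inserting between C and D.

between C and D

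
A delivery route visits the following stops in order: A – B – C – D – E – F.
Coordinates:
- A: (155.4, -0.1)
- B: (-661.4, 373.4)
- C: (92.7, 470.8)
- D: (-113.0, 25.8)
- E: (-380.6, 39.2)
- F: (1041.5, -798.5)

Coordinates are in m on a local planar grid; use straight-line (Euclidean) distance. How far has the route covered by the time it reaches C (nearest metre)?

1659 m

Leg distances:
A→B: 898.1 m  (cumulative 898.1 m)
B→C: 760.4 m  (cumulative 1658.5 m)
Cumulative distance at C ≈ 1659 m.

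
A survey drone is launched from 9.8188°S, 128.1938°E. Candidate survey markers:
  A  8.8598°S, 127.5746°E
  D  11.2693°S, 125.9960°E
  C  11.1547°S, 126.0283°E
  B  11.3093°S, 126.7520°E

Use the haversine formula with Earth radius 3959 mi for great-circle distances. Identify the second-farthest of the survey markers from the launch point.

Distances from the launch point (9.8188°S, 128.1938°E):
D: 179.8 mi
C: 173.7 mi
B: 142.1 mi
A: 78.6 mi
The second-farthest is C at 173.7 mi.

C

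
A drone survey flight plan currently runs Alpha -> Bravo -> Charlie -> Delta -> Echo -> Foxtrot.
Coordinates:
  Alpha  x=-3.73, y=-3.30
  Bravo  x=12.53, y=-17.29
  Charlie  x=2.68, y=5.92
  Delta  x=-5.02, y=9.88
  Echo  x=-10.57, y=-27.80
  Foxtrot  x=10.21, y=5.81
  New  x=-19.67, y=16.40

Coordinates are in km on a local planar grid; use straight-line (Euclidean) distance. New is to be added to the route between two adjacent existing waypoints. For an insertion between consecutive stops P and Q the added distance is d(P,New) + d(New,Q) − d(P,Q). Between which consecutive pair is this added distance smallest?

between Delta and Echo

Added distance for inserting New between each consecutive pair:
Alpha–Bravo: 50.5 km
Bravo–Charlie: 46.1 km
Charlie–Delta: 32.1 km
Delta–Echo: 23.1 km
Echo–Foxtrot: 37.3 km
Smallest added distance is 23.1 km, inserting between Delta and Echo.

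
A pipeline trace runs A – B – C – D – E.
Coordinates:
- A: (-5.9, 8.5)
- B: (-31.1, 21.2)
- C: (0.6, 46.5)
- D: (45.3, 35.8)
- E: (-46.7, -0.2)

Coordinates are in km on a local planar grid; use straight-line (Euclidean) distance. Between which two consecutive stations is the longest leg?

Leg distances:
A→B: 28.2 km
B→C: 40.6 km
C→D: 46.0 km
D→E: 98.8 km
The longest leg is D–E at 98.8 km.

D–E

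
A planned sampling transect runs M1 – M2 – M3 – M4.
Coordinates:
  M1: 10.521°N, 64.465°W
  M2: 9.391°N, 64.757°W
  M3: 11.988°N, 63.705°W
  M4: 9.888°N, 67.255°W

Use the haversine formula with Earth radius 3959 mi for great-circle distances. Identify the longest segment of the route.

M3–M4

Leg distances:
M1→M2: 80.6 mi
M2→M3: 193.1 mi
M3→M4: 281.2 mi
The longest leg is M3–M4 at 281.2 mi.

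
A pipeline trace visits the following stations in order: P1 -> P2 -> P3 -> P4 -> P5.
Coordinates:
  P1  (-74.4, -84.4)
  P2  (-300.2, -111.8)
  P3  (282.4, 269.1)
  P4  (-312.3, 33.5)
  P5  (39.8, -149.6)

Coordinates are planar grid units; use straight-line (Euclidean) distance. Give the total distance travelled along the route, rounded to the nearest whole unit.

Leg distances:
P1→P2: 227.5  (cumulative 227.5)
P2→P3: 696.1  (cumulative 923.5)
P3→P4: 639.7  (cumulative 1563.2)
P4→P5: 396.9  (cumulative 1960.1)
Total route length ≈ 1960.

1960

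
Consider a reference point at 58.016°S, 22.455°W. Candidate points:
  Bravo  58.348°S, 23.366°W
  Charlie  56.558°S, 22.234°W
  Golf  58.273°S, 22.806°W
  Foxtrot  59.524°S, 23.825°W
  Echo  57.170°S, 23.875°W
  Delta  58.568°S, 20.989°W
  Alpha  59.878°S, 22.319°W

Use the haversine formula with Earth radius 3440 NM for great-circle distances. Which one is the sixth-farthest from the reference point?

Distance to each, sorted:
Alpha: 111.9 NM
Foxtrot: 100.1 NM
Charlie: 87.8 NM
Echo: 68.3 NM
Delta: 56.9 NM
Bravo: 35.1 NM
Golf: 19.0 NM
The sixth-farthest is Bravo at 35.1 NM.

Bravo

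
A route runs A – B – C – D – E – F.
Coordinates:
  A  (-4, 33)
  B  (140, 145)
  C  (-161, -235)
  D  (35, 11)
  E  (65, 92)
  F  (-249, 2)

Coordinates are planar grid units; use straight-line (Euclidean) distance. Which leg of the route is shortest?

Leg distances:
A→B: 182.4
B→C: 484.8
C→D: 314.5
D→E: 86.4
E→F: 326.6
The shortest leg is D–E at 86.4.

D–E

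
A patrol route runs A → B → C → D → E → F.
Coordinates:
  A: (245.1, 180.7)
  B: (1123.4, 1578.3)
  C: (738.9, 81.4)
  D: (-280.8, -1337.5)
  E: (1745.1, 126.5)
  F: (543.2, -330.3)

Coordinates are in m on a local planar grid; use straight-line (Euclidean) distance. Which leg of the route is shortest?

Leg distances:
A→B: 1650.7 m
B→C: 1545.5 m
C→D: 1747.3 m
D→E: 2499.5 m
E→F: 1285.8 m
The shortest leg is E–F at 1285.8 m.

E–F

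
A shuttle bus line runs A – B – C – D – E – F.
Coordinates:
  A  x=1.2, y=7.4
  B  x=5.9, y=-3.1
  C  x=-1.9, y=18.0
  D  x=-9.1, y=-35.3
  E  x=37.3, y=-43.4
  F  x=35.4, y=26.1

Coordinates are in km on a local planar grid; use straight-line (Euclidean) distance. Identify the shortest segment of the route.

A–B

Leg distances:
A→B: 11.5 km
B→C: 22.5 km
C→D: 53.8 km
D→E: 47.1 km
E→F: 69.5 km
The shortest leg is A–B at 11.5 km.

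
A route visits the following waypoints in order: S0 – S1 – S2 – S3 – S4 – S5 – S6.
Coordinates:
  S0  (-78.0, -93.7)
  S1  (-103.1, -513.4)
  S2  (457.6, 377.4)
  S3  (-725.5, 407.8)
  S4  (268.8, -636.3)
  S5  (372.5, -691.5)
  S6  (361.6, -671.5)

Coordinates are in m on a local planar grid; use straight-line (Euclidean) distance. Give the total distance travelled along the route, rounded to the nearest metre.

Leg distances:
S0→S1: 420.4 m  (cumulative 420.4 m)
S1→S2: 1052.6 m  (cumulative 1473.0 m)
S2→S3: 1183.5 m  (cumulative 2656.5 m)
S3→S4: 1441.8 m  (cumulative 4098.3 m)
S4→S5: 117.5 m  (cumulative 4215.8 m)
S5→S6: 22.8 m  (cumulative 4238.6 m)
Total route length ≈ 4239 m.

4239 m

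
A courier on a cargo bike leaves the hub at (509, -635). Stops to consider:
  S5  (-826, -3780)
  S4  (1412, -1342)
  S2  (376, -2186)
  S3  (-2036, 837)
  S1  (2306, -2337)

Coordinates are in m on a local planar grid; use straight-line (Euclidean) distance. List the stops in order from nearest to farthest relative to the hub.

S4, S2, S1, S3, S5

Computing each straight-line distance from (509, -635):
S4 (1412, -1342): 1146.8 m
S2 (376, -2186): 1556.7 m
S1 (2306, -2337): 2475.1 m
S3 (-2036, 837): 2940.0 m
S5 (-826, -3780): 3416.6 m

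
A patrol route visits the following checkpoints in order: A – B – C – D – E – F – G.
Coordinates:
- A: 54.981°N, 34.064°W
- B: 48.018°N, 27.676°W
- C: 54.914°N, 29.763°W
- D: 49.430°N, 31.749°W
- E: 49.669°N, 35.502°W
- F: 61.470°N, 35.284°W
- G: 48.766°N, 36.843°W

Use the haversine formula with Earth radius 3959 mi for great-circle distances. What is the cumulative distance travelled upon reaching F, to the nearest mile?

Leg distances:
A→B: 553.5 mi  (cumulative 553.5 mi)
B→C: 484.8 mi  (cumulative 1038.4 mi)
C→D: 388.1 mi  (cumulative 1426.5 mi)
D→E: 169.0 mi  (cumulative 1595.5 mi)
E→F: 815.5 mi  (cumulative 2411.0 mi)
Cumulative distance at F ≈ 2411 mi.

2411 mi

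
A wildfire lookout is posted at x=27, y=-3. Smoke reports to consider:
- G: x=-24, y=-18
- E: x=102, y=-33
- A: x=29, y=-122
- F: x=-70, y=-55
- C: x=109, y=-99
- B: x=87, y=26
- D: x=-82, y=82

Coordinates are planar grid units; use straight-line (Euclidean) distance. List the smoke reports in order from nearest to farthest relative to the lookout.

G, B, E, F, A, C, D

Computing each straight-line distance from x=27, y=-3:
G x=-24, y=-18: 53.2
B x=87, y=26: 66.6
E x=102, y=-33: 80.8
F x=-70, y=-55: 110.1
A x=29, y=-122: 119.0
C x=109, y=-99: 126.3
D x=-82, y=82: 138.2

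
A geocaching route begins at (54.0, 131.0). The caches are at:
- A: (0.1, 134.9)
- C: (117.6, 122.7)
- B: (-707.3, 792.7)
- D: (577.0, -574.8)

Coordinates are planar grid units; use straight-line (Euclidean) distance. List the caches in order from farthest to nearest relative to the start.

Computing each straight-line distance from (54.0, 131.0):
B (-707.3, 792.7): 1008.7
D (577.0, -574.8): 878.5
C (117.6, 122.7): 64.1
A (0.1, 134.9): 54.0

B, D, C, A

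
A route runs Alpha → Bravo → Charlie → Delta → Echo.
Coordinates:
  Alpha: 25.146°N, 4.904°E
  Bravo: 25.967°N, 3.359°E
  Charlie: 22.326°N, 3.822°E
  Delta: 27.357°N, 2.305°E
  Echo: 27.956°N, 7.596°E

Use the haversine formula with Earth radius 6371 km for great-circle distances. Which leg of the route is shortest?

Leg distances:
Alpha→Bravo: 179.9 km
Bravo→Charlie: 407.6 km
Charlie→Delta: 580.0 km
Delta→Echo: 525.3 km
The shortest leg is Alpha–Bravo at 179.9 km.

Alpha–Bravo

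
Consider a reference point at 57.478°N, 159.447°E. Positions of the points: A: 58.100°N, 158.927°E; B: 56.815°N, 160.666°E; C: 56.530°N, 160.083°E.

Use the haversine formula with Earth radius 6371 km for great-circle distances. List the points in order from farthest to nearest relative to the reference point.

C, B, A

Distance from the reference point at 57.478°N, 159.447°E to each:
C 56.530°N, 160.083°E: 112.2 km
B 56.815°N, 160.666°E: 104.1 km
A 58.100°N, 158.927°E: 75.7 km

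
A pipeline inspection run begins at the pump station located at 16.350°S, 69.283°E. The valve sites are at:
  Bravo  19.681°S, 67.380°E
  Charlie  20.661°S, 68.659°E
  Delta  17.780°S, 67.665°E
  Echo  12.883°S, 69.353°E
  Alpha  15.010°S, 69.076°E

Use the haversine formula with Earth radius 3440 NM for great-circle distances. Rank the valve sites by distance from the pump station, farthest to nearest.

Computing each great-circle distance from 16.350°S, 69.283°E:
Charlie 20.661°S, 68.659°E: 261.3 NM
Bravo 19.681°S, 67.380°E: 227.6 NM
Echo 12.883°S, 69.353°E: 208.2 NM
Delta 17.780°S, 67.665°E: 126.5 NM
Alpha 15.010°S, 69.076°E: 81.3 NM

Charlie, Bravo, Echo, Delta, Alpha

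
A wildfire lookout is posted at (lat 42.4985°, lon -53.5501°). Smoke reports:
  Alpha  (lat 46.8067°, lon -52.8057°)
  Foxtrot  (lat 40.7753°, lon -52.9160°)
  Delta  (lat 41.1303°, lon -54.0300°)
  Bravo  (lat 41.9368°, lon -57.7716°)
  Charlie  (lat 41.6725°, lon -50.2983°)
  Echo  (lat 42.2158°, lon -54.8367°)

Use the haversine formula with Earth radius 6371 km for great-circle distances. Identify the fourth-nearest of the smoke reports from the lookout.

Distances from the lookout ((lat 42.4985°, lon -53.5501°)):
Echo: 110.3 km
Delta: 157.2 km
Foxtrot: 198.7 km
Charlie: 283.6 km
Bravo: 353.2 km
Alpha: 482.6 km
The fourth-nearest is Charlie at 283.6 km.

Charlie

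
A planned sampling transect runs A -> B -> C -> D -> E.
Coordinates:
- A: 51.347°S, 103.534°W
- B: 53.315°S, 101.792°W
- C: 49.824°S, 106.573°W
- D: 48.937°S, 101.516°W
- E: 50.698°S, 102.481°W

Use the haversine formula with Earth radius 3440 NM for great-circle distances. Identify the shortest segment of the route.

Leg distances:
A→B: 134.3 NM
B→C: 275.1 NM
C→D: 204.7 NM
D→E: 112.1 NM
The shortest leg is D–E at 112.1 NM.

D–E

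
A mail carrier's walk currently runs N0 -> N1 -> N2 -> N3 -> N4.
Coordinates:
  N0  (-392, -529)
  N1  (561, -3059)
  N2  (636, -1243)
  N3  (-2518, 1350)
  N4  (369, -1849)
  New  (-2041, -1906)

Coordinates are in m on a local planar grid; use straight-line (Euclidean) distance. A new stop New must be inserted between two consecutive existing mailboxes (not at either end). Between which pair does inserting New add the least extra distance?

between N3 and N4

Added distance for inserting New between each consecutive pair:
N0–N1: 2290.8 m
N1–N2: 3786.3 m
N2–N3: 1965.6 m
N3–N4: 1392.3 m
Smallest added distance is 1392.3 m, inserting between N3 and N4.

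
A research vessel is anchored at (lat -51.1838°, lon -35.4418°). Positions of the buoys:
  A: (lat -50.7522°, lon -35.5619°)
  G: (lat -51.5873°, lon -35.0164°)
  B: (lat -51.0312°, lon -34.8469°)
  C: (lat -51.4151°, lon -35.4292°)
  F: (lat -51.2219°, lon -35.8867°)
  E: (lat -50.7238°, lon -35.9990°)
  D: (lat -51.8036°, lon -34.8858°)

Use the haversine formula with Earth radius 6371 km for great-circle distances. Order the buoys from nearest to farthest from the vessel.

C, F, B, A, G, E, D

Distance from the vessel at (lat -51.1838°, lon -35.4418°) to each:
C (lat -51.4151°, lon -35.4292°): 25.7 km
F (lat -51.2219°, lon -35.8867°): 31.3 km
B (lat -51.0312°, lon -34.8469°): 44.9 km
A (lat -50.7522°, lon -35.5619°): 48.7 km
G (lat -51.5873°, lon -35.0164°): 53.7 km
E (lat -50.7238°, lon -35.9990°): 64.3 km
D (lat -51.8036°, lon -34.8858°): 78.9 km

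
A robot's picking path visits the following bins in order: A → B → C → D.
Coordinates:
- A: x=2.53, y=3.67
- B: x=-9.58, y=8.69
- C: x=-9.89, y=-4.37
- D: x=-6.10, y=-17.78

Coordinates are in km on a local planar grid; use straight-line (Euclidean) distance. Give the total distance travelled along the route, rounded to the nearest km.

40 km

Leg distances:
A→B: 13.1 km  (cumulative 13.1 km)
B→C: 13.1 km  (cumulative 26.2 km)
C→D: 13.9 km  (cumulative 40.1 km)
Total route length ≈ 40 km.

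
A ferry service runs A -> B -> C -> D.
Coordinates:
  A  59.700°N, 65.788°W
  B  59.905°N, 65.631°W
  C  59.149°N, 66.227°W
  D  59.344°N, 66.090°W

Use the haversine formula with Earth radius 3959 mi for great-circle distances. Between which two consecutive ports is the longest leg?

Leg distances:
A→B: 15.2 mi
B→C: 56.3 mi
C→D: 14.3 mi
The longest leg is B–C at 56.3 mi.

B–C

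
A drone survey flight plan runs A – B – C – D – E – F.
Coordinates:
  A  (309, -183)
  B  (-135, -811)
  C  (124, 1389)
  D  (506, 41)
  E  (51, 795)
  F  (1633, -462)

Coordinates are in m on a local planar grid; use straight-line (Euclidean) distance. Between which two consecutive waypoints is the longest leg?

B–C

Leg distances:
A→B: 769.1 m
B→C: 2215.2 m
C→D: 1401.1 m
D→E: 880.6 m
E→F: 2020.6 m
The longest leg is B–C at 2215.2 m.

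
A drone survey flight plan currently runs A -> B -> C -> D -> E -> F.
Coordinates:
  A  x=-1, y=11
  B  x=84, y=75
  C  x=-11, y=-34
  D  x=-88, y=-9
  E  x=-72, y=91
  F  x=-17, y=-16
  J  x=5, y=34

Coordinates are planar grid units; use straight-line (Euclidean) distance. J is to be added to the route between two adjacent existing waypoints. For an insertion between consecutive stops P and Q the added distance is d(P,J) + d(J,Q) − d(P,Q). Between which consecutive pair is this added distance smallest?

between A and B

Added distance for inserting J between each consecutive pair:
A–B: 6.4
B–C: 14.3
C–D: 91.4
D–E: 97.0
E–F: 30.1
Smallest added distance is 6.4, inserting between A and B.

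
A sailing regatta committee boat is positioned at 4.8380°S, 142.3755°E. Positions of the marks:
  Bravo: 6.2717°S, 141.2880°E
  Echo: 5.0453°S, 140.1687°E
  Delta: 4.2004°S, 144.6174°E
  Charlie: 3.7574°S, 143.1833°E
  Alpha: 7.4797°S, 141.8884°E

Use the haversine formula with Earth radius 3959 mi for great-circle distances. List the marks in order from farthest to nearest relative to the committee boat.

Alpha, Delta, Echo, Bravo, Charlie

Computing each great-circle distance from 4.8380°S, 142.3755°E:
Alpha 7.4797°S, 141.8884°E: 185.6 mi
Delta 4.2004°S, 144.6174°E: 160.6 mi
Echo 5.0453°S, 140.1687°E: 152.6 mi
Bravo 6.2717°S, 141.2880°E: 124.1 mi
Charlie 3.7574°S, 143.1833°E: 93.1 mi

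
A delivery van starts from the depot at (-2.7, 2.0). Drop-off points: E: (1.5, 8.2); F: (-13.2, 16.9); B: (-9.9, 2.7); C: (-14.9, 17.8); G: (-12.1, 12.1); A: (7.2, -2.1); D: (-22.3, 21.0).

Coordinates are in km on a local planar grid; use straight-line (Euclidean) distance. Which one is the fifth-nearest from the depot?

F

Distances from the depot ((-2.7, 2.0)):
B: 7.2 km
E: 7.5 km
A: 10.7 km
G: 13.8 km
F: 18.2 km
C: 20.0 km
D: 27.3 km
The fifth-nearest is F at 18.2 km.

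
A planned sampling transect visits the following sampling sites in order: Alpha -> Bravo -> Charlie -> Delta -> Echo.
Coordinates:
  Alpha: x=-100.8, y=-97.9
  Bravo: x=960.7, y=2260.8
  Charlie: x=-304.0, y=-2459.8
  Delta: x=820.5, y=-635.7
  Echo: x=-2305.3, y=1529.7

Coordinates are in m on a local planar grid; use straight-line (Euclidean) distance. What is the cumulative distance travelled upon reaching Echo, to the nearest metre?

13419 m

Leg distances:
Alpha→Bravo: 2586.6 m  (cumulative 2586.6 m)
Bravo→Charlie: 4887.1 m  (cumulative 7473.6 m)
Charlie→Delta: 2142.9 m  (cumulative 9616.5 m)
Delta→Echo: 3802.6 m  (cumulative 13419.1 m)
Cumulative distance at Echo ≈ 13419 m.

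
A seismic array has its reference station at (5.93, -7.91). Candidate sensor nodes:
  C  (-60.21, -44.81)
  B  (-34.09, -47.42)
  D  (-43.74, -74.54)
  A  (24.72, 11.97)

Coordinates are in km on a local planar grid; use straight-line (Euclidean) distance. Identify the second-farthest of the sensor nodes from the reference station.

C

Distances from the reference station ((5.93, -7.91)):
D: 83.1 km
C: 75.7 km
B: 56.2 km
A: 27.4 km
The second-farthest is C at 75.7 km.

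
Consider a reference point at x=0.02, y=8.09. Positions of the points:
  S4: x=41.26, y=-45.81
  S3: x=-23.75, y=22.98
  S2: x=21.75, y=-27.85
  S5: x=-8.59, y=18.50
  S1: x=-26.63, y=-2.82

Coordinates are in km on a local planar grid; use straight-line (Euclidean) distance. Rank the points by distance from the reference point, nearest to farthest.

Distances from the reference point:
S5 x=-8.59, y=18.50: 13.5 km
S3 x=-23.75, y=22.98: 28.0 km
S1 x=-26.63, y=-2.82: 28.8 km
S2 x=21.75, y=-27.85: 42.0 km
S4 x=41.26, y=-45.81: 67.9 km

S5, S3, S1, S2, S4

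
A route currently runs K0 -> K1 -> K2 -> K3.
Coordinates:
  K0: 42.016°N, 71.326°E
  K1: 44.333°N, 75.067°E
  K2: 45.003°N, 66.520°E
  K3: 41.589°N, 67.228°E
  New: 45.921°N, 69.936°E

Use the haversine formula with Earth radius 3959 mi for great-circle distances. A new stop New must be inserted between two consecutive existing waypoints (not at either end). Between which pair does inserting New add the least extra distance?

Added distance for inserting New between each consecutive pair:
K0–K1: 304.3 mi
K1–K2: 28.0 mi
K2–K3: 267.1 mi
Smallest added distance is 28.0 mi, inserting between K1 and K2.

between K1 and K2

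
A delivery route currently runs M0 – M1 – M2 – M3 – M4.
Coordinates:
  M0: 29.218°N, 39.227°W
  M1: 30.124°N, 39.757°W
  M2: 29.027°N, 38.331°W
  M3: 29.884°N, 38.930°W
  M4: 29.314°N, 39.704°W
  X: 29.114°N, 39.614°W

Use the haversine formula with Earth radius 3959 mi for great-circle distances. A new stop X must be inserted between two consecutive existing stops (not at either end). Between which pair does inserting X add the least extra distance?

Added distance for inserting X between each consecutive pair:
M0–M1: 24.5 mi
M1–M2: 33.6 mi
M2–M3: 75.6 mi
M3–M4: 21.2 mi
Smallest added distance is 21.2 mi, inserting between M3 and M4.

between M3 and M4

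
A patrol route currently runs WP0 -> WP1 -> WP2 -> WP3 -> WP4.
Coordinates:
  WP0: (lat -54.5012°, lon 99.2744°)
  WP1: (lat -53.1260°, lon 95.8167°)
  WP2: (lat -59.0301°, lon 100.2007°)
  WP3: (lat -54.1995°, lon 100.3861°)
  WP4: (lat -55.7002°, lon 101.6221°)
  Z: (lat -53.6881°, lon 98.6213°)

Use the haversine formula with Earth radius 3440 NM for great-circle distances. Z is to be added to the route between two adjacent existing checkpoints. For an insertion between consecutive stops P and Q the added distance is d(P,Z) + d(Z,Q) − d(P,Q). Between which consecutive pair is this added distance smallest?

between WP0 and WP1

Added distance for inserting Z between each consecutive pair:
WP0–WP1: 12.1 NM
WP1–WP2: 47.4 NM
WP2–WP3: 104.4 NM
WP3–WP4: 129.3 NM
Smallest added distance is 12.1 NM, inserting between WP0 and WP1.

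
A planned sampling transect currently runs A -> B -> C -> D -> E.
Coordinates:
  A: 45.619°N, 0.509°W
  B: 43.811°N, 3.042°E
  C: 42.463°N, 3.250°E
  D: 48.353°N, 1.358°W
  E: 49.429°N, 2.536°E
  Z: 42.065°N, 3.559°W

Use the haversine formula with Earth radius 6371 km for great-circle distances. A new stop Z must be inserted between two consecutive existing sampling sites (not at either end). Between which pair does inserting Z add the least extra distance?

Added distance for inserting Z between each consecutive pair:
A–B: 690.7 km
B–C: 982.2 km
C–D: 535.1 km
D–E: 1356.2 km
Smallest added distance is 535.1 km, inserting between C and D.

between C and D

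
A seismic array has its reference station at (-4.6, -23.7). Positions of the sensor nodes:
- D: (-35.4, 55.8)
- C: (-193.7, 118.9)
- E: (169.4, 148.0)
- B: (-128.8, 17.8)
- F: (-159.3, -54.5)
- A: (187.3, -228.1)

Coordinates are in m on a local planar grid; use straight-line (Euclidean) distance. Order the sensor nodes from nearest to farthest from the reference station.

D, B, F, C, E, A

Computing each straight-line distance from (-4.6, -23.7):
D (-35.4, 55.8): 85.3 m
B (-128.8, 17.8): 130.9 m
F (-159.3, -54.5): 157.7 m
C (-193.7, 118.9): 236.8 m
E (169.4, 148.0): 244.5 m
A (187.3, -228.1): 280.4 m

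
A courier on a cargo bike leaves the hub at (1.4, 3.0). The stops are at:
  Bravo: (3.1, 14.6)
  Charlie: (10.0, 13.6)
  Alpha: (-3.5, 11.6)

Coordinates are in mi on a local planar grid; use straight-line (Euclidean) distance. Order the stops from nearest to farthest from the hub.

Distance from the hub at (1.4, 3.0) to each:
Alpha (-3.5, 11.6): 9.9 mi
Bravo (3.1, 14.6): 11.7 mi
Charlie (10.0, 13.6): 13.6 mi

Alpha, Bravo, Charlie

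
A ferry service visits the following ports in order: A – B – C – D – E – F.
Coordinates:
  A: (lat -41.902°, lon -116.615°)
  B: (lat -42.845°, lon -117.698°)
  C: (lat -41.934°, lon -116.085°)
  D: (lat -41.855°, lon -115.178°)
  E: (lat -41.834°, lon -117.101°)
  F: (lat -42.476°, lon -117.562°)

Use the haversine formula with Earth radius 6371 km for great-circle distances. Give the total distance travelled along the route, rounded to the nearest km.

Leg distances:
A→B: 137.5 km  (cumulative 137.5 km)
B→C: 166.8 km  (cumulative 304.3 km)
C→D: 75.6 km  (cumulative 379.9 km)
D→E: 159.3 km  (cumulative 539.2 km)
E→F: 80.9 km  (cumulative 620.0 km)
Total route length ≈ 620 km.

620 km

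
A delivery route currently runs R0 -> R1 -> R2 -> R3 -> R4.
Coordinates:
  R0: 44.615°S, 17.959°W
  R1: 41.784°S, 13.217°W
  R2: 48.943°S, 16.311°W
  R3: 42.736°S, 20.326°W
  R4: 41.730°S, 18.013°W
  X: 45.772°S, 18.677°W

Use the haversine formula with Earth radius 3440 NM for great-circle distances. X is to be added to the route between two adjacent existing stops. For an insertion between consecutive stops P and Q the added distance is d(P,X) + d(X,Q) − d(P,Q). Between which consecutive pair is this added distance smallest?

Added distance for inserting X between each consecutive pair:
R0–R1: 144.2 NM
R1–R2: 100.7 NM
R2–R3: 0.3 NM
R3–R4: 320.7 NM
Smallest added distance is 0.3 NM, inserting between R2 and R3.

between R2 and R3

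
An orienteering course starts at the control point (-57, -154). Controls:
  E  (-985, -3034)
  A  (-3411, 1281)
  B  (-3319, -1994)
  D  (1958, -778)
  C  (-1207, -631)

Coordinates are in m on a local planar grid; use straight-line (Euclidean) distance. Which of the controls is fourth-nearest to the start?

Distances from the start ((-57, -154)):
C: 1245.0 m
D: 2109.4 m
E: 3025.8 m
A: 3648.1 m
B: 3745.2 m
The fourth-nearest is A at 3648.1 m.

A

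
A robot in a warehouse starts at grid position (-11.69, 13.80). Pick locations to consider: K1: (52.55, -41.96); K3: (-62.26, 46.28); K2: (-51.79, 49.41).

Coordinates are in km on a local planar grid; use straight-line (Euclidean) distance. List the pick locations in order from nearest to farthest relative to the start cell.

Computing each straight-line distance from (-11.69, 13.80):
K2 (-51.79, 49.41): 53.6 km
K3 (-62.26, 46.28): 60.1 km
K1 (52.55, -41.96): 85.1 km

K2, K3, K1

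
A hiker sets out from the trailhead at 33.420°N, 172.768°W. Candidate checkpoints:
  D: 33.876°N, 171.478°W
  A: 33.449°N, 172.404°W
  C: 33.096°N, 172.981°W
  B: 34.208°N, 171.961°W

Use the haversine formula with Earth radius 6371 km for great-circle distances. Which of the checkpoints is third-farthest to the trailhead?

C

Distances from the trailhead (33.420°N, 172.768°W):
D: 129.7 km
B: 115.0 km
C: 41.1 km
A: 33.9 km
The third-farthest is C at 41.1 km.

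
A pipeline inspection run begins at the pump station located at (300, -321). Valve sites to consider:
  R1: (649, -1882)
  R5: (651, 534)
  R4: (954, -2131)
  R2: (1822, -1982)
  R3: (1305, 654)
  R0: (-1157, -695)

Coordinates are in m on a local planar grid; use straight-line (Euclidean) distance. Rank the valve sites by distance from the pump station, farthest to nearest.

R2, R4, R1, R0, R3, R5

Distances from the pump station:
R2 (1822, -1982): 2252.9 m
R4 (954, -2131): 1924.5 m
R1 (649, -1882): 1599.5 m
R0 (-1157, -695): 1504.2 m
R3 (1305, 654): 1400.2 m
R5 (651, 534): 924.2 m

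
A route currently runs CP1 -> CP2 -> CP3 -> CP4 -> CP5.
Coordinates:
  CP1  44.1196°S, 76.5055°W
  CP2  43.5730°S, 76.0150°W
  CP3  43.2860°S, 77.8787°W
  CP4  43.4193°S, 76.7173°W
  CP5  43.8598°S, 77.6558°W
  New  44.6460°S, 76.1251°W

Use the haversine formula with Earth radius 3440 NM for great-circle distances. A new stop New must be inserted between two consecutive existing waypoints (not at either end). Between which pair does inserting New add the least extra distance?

Added distance for inserting New between each consecutive pair:
CP1–CP2: 61.1 NM
CP2–CP3: 92.9 NM
CP3–CP4: 138.0 NM
CP4–CP5: 110.4 NM
Smallest added distance is 61.1 NM, inserting between CP1 and CP2.

between CP1 and CP2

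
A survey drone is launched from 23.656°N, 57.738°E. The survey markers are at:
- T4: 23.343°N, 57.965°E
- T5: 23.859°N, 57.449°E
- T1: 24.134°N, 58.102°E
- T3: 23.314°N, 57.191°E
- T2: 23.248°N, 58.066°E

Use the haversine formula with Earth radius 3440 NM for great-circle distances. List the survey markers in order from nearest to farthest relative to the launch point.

T5, T4, T2, T1, T3

Distances from the launch point:
T5 23.859°N, 57.449°E: 20.0 NM
T4 23.343°N, 57.965°E: 22.6 NM
T2 23.248°N, 58.066°E: 30.4 NM
T1 24.134°N, 58.102°E: 35.0 NM
T3 23.314°N, 57.191°E: 36.5 NM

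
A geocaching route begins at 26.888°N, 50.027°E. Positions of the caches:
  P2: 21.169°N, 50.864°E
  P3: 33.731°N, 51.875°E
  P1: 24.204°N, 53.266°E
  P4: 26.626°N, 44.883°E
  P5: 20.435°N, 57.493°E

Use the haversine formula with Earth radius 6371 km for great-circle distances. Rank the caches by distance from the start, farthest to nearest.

Computing each great-circle distance from 26.888°N, 50.027°E:
P5 20.435°N, 57.493°E: 1045.0 km
P3 33.731°N, 51.875°E: 781.3 km
P2 21.169°N, 50.864°E: 641.6 km
P4 26.626°N, 44.883°E: 511.5 km
P1 24.204°N, 53.266°E: 441.2 km

P5, P3, P2, P4, P1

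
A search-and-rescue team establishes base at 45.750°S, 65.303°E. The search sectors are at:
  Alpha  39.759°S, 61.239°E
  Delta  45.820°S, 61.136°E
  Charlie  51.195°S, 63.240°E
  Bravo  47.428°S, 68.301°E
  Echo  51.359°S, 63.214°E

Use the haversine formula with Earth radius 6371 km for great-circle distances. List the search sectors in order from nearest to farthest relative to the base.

Distances from the base:
Bravo 47.428°S, 68.301°E: 295.4 km
Delta 45.820°S, 61.136°E: 323.2 km
Charlie 51.195°S, 63.240°E: 624.2 km
Echo 51.359°S, 63.214°E: 642.3 km
Alpha 39.759°S, 61.239°E: 744.0 km

Bravo, Delta, Charlie, Echo, Alpha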